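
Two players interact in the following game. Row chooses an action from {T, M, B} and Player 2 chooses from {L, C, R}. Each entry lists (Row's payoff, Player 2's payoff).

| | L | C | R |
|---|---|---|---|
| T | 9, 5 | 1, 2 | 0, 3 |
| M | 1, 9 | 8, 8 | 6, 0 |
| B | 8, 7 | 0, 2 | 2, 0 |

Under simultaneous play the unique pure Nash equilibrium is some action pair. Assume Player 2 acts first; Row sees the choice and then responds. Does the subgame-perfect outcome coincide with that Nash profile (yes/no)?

Backward induction with Player 2 moving first.
- L → Row plays T (best of 9, 1, 8); Player 2 gets 5.
- C → Row plays M (best of 1, 8, 0); Player 2 gets 8.
- R → Row plays M (best of 0, 6, 2); Player 2 gets 0.
Maximizing over 5, 8, 0, Player 2 chooses C. Subgame-perfect outcome: (M, C) with payoffs (8, 8).
Under simultaneous play:
Row's best replies: L→T; C→M; R→M.
Player 2's best replies: T→L; M→L; B→L.
The unique mutual best reply is (T, L), giving (9, 5).
Sequential outcome (M, C) differs from the Nash profile (T, L).

no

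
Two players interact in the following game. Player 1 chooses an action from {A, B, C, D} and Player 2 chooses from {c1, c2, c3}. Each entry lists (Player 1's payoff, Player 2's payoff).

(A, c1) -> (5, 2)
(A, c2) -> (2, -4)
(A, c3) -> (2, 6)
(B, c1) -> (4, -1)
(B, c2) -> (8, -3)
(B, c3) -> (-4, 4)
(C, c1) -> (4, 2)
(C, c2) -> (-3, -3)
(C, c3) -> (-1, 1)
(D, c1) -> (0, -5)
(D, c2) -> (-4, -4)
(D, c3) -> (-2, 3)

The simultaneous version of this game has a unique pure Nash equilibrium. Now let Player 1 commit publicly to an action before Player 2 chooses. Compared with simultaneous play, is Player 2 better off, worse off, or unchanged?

Player 2 best-responds to each possible Player 1 move:
- A → Player 2 plays c3 (best of 2, -4, 6); Player 1 gets 2.
- B → Player 2 plays c3 (best of -1, -3, 4); Player 1 gets -4.
- C → Player 2 plays c1 (best of 2, -3, 1); Player 1 gets 4.
- D → Player 2 plays c3 (best of -5, -4, 3); Player 1 gets -2.
Among 2, -4, 4, -2, the best is 4 at C. Subgame-perfect outcome: (C, c1) with payoffs (4, 2).
For the simultaneous game, intersect best replies.
Player 1's best replies: c1→A; c2→B; c3→A.
Player 2's best replies: A→c3; B→c3; C→c1; D→c3.
Only (A, c3) has each player best-responding; Nash payoffs (2, 6).
Player 2 earns 2 sequentially versus 6 at the Nash outcome: worse off.

worse off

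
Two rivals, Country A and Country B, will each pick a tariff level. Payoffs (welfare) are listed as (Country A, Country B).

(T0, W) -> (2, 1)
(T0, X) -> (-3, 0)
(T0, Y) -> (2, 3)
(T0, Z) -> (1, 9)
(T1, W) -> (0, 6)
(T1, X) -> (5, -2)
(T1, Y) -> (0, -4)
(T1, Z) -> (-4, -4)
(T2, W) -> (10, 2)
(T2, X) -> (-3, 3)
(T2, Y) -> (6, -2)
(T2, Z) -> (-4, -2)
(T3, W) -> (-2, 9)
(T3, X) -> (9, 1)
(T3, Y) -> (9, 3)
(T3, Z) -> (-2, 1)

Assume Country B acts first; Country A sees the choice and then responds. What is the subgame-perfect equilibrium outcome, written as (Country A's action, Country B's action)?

Country A best-responds to each possible Country B move:
- W: Country A compares 2, 0, 10, -2 and picks T2; Country B would get 2.
- X: Country A compares -3, 5, -3, 9 and picks T3; Country B would get 1.
- Y: Country A compares 2, 0, 6, 9 and picks T3; Country B would get 3.
- Z: Country A compares 1, -4, -4, -2 and picks T0; Country B would get 9.
Among 2, 1, 3, 9, the best is 9 at Z. Subgame-perfect outcome: (T0, Z) with payoffs (1, 9).

(T0, Z)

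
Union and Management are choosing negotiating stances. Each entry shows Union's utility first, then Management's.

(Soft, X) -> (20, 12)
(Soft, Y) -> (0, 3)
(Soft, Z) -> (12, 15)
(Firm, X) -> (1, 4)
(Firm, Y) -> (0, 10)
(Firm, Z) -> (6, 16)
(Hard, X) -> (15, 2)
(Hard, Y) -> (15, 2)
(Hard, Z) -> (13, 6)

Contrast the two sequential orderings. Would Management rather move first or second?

If Union leads: Management's best replies are Soft→Z, Firm→Z, Hard→Z; Union's induced payoffs 12, 6, 13; outcome (Hard, Z), payoffs (13, 6).
If Management leads: Union's best replies are X→Soft, Y→Hard, Z→Hard; Management's induced payoffs 12, 2, 6; outcome (Soft, X), payoffs (20, 12).
Management gets 12 moving first and 6 moving second, so Management prefers to move first.

first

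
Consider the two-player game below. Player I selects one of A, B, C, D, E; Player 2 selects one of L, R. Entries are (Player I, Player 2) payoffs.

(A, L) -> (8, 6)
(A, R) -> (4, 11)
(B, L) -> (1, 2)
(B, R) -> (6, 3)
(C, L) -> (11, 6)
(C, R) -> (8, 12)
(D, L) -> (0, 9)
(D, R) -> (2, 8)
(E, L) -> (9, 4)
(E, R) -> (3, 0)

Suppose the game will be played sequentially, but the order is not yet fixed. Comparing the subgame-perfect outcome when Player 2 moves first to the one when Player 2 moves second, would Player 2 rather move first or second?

first

If Player I leads: Player 2's best replies are A→R, B→R, C→R, D→L, E→L; Player I's induced payoffs 4, 6, 8, 0, 9; outcome (E, L), payoffs (9, 4).
If Player 2 leads: Player I's best replies are L→C, R→C; Player 2's induced payoffs 6, 12; outcome (C, R), payoffs (8, 12).
Player 2 gets 12 moving first and 4 moving second, so Player 2 prefers to move first.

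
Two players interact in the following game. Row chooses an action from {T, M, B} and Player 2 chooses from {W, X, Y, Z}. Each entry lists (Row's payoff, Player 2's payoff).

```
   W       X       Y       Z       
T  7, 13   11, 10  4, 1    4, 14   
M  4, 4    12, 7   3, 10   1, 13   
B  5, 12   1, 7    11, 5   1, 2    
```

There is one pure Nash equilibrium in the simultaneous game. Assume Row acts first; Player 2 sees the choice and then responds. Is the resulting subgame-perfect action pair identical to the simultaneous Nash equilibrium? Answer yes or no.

Solve by backward induction (Row leads).
- T → Player 2 plays Z (best of 13, 10, 1, 14); Row gets 4.
- M → Player 2 plays Z (best of 4, 7, 10, 13); Row gets 1.
- B → Player 2 plays W (best of 12, 7, 5, 2); Row gets 5.
Row's induced payoffs are 4, 1, 5, so Row commits to B. Subgame-perfect outcome: (B, W) with payoffs (5, 12).
For the simultaneous game, intersect best replies.
Row's best replies: W→T; X→M; Y→B; Z→T.
Player 2's best replies: T→Z; M→Z; B→W.
The unique mutual best reply is (T, Z), giving (4, 14).
Sequential outcome (B, W) differs from the Nash profile (T, Z).

no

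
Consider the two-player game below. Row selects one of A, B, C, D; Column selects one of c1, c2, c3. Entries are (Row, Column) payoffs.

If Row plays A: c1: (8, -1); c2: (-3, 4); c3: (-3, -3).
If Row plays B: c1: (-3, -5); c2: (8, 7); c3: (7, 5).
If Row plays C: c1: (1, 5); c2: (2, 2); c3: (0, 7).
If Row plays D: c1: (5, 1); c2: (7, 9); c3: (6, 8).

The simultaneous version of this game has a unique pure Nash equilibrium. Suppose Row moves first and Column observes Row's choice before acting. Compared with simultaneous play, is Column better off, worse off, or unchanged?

Column best-responds to each possible Row move:
- A: BR = c2, leader payoff -3.
- B: BR = c2, leader payoff 8.
- C: BR = c3, leader payoff 0.
- D: BR = c2, leader payoff 7.
Among -3, 8, 0, 7, the best is 8 at B. Subgame-perfect outcome: (B, c2) with payoffs (8, 7).
Under simultaneous play:
Row's best replies: c1→A; c2→B; c3→B.
Column's best replies: A→c2; B→c2; C→c3; D→c2.
The unique mutual best reply is (B, c2), giving (8, 7).
Column earns 7 sequentially versus 7 at the Nash outcome: unchanged.

unchanged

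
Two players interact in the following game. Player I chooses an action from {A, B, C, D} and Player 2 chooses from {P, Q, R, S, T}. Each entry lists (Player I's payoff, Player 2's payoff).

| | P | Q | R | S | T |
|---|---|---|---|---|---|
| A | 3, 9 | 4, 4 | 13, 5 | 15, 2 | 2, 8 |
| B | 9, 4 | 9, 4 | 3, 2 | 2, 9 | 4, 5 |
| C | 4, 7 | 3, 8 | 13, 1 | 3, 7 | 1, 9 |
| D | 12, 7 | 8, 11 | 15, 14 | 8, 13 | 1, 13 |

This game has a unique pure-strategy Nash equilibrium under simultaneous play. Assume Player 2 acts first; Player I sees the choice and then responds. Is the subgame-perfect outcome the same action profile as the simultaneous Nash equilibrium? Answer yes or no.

yes

Backward induction with Player 2 moving first.
- P → Player I plays D (best of 3, 9, 4, 12); Player 2 gets 7.
- Q → Player I plays B (best of 4, 9, 3, 8); Player 2 gets 4.
- R → Player I plays D (best of 13, 3, 13, 15); Player 2 gets 14.
- S → Player I plays A (best of 15, 2, 3, 8); Player 2 gets 2.
- T → Player I plays B (best of 2, 4, 1, 1); Player 2 gets 5.
Among 7, 4, 14, 2, 5, the best is 14 at R. Subgame-perfect outcome: (D, R) with payoffs (15, 14).
Now find the simultaneous Nash equilibrium.
Player I's best replies: P→D; Q→B; R→D; S→A; T→B.
Player 2's best replies: A→P; B→S; C→T; D→R.
Only (D, R) has each player best-responding; Nash payoffs (15, 14).
Sequential outcome (D, R) coincides with the Nash profile (D, R).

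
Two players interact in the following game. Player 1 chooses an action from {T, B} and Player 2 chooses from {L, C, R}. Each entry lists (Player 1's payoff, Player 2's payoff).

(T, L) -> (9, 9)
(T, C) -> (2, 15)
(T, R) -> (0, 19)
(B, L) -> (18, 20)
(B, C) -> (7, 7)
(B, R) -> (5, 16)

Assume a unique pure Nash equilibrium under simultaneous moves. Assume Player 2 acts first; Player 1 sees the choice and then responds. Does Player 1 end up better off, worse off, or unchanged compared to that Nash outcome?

unchanged

Solve by backward induction (Player 2 leads).
- L → Player 1 plays B (best of 9, 18); Player 2 gets 20.
- C → Player 1 plays B (best of 2, 7); Player 2 gets 7.
- R → Player 1 plays B (best of 0, 5); Player 2 gets 16.
Maximizing over 20, 7, 16, Player 2 chooses L. Subgame-perfect outcome: (B, L) with payoffs (18, 20).
For the simultaneous game, intersect best replies.
Player 1's best replies: L→B; C→B; R→B.
Player 2's best replies: T→R; B→L.
Only (B, L) has each player best-responding; Nash payoffs (18, 20).
Player 1 earns 18 sequentially versus 18 at the Nash outcome: unchanged.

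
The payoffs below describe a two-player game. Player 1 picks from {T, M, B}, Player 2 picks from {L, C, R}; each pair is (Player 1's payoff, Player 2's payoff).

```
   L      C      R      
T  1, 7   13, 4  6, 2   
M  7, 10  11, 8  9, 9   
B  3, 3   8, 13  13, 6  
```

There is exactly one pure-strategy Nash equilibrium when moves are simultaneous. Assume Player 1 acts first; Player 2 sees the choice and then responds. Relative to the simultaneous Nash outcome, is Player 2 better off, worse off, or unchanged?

Player 2 best-responds to each possible Player 1 move:
- T: Player 2 compares 7, 4, 2 and picks L; Player 1 would get 1.
- M: Player 2 compares 10, 8, 9 and picks L; Player 1 would get 7.
- B: Player 2 compares 3, 13, 6 and picks C; Player 1 would get 8.
Among 1, 7, 8, the best is 8 at B. Subgame-perfect outcome: (B, C) with payoffs (8, 13).
For the simultaneous game, intersect best replies.
Player 1's best replies: L→M; C→T; R→B.
Player 2's best replies: T→L; M→L; B→C.
The unique mutual best reply is (M, L), giving (7, 10).
Player 2 earns 13 sequentially versus 10 at the Nash outcome: better off.

better off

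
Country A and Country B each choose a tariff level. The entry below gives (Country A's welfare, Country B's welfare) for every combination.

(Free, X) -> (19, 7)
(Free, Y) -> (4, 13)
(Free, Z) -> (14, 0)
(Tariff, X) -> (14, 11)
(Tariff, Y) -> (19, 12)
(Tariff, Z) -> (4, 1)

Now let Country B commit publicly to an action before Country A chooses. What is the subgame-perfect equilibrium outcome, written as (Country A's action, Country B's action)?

Solve by backward induction (Country B leads).
- X: BR = Free, leader payoff 7.
- Y: BR = Tariff, leader payoff 12.
- Z: BR = Free, leader payoff 0.
Among 7, 12, 0, the best is 12 at Y. Subgame-perfect outcome: (Tariff, Y) with payoffs (19, 12).

(Tariff, Y)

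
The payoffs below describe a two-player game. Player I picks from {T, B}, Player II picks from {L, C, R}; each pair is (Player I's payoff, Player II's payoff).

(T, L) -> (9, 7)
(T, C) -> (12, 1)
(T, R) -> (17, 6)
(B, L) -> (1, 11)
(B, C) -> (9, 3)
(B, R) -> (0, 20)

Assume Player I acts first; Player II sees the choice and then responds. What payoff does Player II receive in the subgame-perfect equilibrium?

Work backward from Player II's decision.
- T: BR = L, leader payoff 9.
- B: BR = R, leader payoff 0.
Among 9, 0, the best is 9 at T. Subgame-perfect outcome: (T, L) with payoffs (9, 7).

7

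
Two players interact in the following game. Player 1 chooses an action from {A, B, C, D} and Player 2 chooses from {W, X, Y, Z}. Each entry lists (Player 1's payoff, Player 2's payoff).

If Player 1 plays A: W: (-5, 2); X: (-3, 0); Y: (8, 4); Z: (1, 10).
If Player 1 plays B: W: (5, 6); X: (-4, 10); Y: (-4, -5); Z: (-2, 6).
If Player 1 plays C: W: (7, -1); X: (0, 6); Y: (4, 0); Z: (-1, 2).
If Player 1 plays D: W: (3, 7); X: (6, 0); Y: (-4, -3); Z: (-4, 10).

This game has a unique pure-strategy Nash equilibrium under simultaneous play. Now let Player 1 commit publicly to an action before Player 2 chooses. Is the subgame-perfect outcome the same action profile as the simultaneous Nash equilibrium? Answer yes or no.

Player 2 best-responds to each possible Player 1 move:
- A: Player 2 compares 2, 0, 4, 10 and picks Z; Player 1 would get 1.
- B: Player 2 compares 6, 10, -5, 6 and picks X; Player 1 would get -4.
- C: Player 2 compares -1, 6, 0, 2 and picks X; Player 1 would get 0.
- D: Player 2 compares 7, 0, -3, 10 and picks Z; Player 1 would get -4.
Player 1's induced payoffs are 1, -4, 0, -4, so Player 1 commits to A. Subgame-perfect outcome: (A, Z) with payoffs (1, 10).
Under simultaneous play:
Player 1's best replies: W→C; X→D; Y→A; Z→A.
Player 2's best replies: A→Z; B→X; C→X; D→Z.
Only (A, Z) has each player best-responding; Nash payoffs (1, 10).
Sequential outcome (A, Z) coincides with the Nash profile (A, Z).

yes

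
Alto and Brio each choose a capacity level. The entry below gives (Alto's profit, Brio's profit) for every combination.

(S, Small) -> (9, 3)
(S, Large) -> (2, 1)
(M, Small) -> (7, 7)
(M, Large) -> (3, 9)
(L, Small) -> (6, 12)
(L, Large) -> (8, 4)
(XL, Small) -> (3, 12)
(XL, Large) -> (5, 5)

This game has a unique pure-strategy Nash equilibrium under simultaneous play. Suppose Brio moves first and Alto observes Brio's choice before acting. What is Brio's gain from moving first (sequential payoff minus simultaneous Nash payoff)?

1

Alto best-responds to each possible Brio move:
- Small → Alto plays S (best of 9, 7, 6, 3); Brio gets 3.
- Large → Alto plays L (best of 2, 3, 8, 5); Brio gets 4.
Among 3, 4, the best is 4 at Large. Subgame-perfect outcome: (L, Large) with payoffs (8, 4).
Now find the simultaneous Nash equilibrium.
Alto's best replies: Small→S; Large→L.
Brio's best replies: S→Small; M→Large; L→Small; XL→Small.
The unique mutual best reply is (S, Small), giving (9, 3).
Brio's commitment gain: 4 − 3 = 1.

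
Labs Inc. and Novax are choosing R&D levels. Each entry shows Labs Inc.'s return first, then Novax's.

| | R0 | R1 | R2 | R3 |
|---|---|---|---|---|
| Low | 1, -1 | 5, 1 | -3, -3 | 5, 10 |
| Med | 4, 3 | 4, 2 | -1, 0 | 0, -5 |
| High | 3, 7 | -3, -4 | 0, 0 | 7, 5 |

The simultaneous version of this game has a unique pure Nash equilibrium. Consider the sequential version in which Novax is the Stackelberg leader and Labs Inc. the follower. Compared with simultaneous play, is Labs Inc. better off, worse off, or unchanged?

better off

Backward induction with Novax moving first.
- R0: Labs Inc. compares 1, 4, 3 and picks Med; Novax would get 3.
- R1: Labs Inc. compares 5, 4, -3 and picks Low; Novax would get 1.
- R2: Labs Inc. compares -3, -1, 0 and picks High; Novax would get 0.
- R3: Labs Inc. compares 5, 0, 7 and picks High; Novax would get 5.
Among 3, 1, 0, 5, the best is 5 at R3. Subgame-perfect outcome: (High, R3) with payoffs (7, 5).
For the simultaneous game, intersect best replies.
Labs Inc.'s best replies: R0→Med; R1→Low; R2→High; R3→High.
Novax's best replies: Low→R3; Med→R0; High→R0.
Only (Med, R0) has each player best-responding; Nash payoffs (4, 3).
Labs Inc. earns 7 sequentially versus 4 at the Nash outcome: better off.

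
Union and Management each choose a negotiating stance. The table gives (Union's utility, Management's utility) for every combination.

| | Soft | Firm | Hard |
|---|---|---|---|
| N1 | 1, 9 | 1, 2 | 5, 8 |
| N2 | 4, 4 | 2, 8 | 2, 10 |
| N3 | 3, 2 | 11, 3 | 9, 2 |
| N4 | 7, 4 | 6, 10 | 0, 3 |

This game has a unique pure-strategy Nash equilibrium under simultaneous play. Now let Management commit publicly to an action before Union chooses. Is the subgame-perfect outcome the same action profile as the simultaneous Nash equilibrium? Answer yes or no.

Backward induction with Management moving first.
- Soft: BR = N4, leader payoff 4.
- Firm: BR = N3, leader payoff 3.
- Hard: BR = N3, leader payoff 2.
Maximizing over 4, 3, 2, Management chooses Soft. Subgame-perfect outcome: (N4, Soft) with payoffs (7, 4).
For the simultaneous game, intersect best replies.
Union's best replies: Soft→N4; Firm→N3; Hard→N3.
Management's best replies: N1→Soft; N2→Hard; N3→Firm; N4→Firm.
Only (N3, Firm) has each player best-responding; Nash payoffs (11, 3).
Sequential outcome (N4, Soft) differs from the Nash profile (N3, Firm).

no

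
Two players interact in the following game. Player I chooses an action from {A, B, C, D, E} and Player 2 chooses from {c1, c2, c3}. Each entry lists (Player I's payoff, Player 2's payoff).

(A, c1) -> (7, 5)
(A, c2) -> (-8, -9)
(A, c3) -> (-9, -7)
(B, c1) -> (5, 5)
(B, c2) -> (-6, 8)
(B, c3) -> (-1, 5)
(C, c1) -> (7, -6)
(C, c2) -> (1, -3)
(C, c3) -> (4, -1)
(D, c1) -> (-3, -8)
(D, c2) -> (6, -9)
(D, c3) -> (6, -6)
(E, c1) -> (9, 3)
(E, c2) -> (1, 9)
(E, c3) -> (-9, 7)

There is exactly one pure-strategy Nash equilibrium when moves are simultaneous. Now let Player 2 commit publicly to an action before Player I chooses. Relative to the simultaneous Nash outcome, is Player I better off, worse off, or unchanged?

better off

Player I best-responds to each possible Player 2 move:
- c1: BR = E, leader payoff 3.
- c2: BR = D, leader payoff -9.
- c3: BR = D, leader payoff -6.
Maximizing over 3, -9, -6, Player 2 chooses c1. Subgame-perfect outcome: (E, c1) with payoffs (9, 3).
For the simultaneous game, intersect best replies.
Player I's best replies: c1→E; c2→D; c3→D.
Player 2's best replies: A→c1; B→c2; C→c3; D→c3; E→c2.
Only (D, c3) has each player best-responding; Nash payoffs (6, -6).
Player I earns 9 sequentially versus 6 at the Nash outcome: better off.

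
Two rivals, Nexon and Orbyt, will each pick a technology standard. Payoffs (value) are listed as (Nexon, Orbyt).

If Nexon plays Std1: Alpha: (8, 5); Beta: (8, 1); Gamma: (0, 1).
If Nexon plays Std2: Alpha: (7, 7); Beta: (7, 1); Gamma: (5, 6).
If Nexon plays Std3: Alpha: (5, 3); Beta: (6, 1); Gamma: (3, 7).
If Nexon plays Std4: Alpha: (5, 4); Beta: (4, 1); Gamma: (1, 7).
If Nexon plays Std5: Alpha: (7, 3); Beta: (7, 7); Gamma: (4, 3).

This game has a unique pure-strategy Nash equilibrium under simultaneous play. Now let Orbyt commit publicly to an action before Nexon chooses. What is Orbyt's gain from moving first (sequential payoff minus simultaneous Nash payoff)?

1

Solve by backward induction (Orbyt leads).
- Alpha: Nexon compares 8, 7, 5, 5, 7 and picks Std1; Orbyt would get 5.
- Beta: Nexon compares 8, 7, 6, 4, 7 and picks Std1; Orbyt would get 1.
- Gamma: Nexon compares 0, 5, 3, 1, 4 and picks Std2; Orbyt would get 6.
Maximizing over 5, 1, 6, Orbyt chooses Gamma. Subgame-perfect outcome: (Std2, Gamma) with payoffs (5, 6).
Under simultaneous play:
Nexon's best replies: Alpha→Std1; Beta→Std1; Gamma→Std2.
Orbyt's best replies: Std1→Alpha; Std2→Alpha; Std3→Gamma; Std4→Gamma; Std5→Beta.
The unique mutual best reply is (Std1, Alpha), giving (8, 5).
Orbyt's commitment gain: 6 − 5 = 1.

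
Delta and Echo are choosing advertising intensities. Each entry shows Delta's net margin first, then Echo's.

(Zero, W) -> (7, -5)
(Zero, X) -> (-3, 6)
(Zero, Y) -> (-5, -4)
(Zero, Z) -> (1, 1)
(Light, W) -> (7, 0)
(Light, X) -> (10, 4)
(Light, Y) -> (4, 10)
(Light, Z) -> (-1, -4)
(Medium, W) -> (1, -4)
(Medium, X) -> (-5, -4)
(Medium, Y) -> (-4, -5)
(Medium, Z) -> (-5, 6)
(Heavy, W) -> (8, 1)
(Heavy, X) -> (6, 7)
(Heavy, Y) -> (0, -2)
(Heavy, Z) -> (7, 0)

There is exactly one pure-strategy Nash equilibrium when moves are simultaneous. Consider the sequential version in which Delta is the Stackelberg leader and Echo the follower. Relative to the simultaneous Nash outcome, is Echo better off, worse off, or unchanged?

worse off

Echo best-responds to each possible Delta move:
- Zero: Echo compares -5, 6, -4, 1 and picks X; Delta would get -3.
- Light: Echo compares 0, 4, 10, -4 and picks Y; Delta would get 4.
- Medium: Echo compares -4, -4, -5, 6 and picks Z; Delta would get -5.
- Heavy: Echo compares 1, 7, -2, 0 and picks X; Delta would get 6.
Maximizing over -3, 4, -5, 6, Delta chooses Heavy. Subgame-perfect outcome: (Heavy, X) with payoffs (6, 7).
Under simultaneous play:
Delta's best replies: W→Heavy; X→Light; Y→Light; Z→Heavy.
Echo's best replies: Zero→X; Light→Y; Medium→Z; Heavy→X.
The unique mutual best reply is (Light, Y), giving (4, 10).
Echo earns 7 sequentially versus 10 at the Nash outcome: worse off.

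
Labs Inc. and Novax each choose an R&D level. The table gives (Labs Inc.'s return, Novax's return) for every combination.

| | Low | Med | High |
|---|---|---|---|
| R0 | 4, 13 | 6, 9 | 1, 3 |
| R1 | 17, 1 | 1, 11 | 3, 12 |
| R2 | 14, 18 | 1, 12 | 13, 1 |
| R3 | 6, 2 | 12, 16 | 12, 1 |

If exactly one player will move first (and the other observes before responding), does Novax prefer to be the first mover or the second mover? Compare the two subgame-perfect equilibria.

second

If Labs Inc. leads: Novax's best replies are R0→Low, R1→High, R2→Low, R3→Med; Labs Inc.'s induced payoffs 4, 3, 14, 12; outcome (R2, Low), payoffs (14, 18).
If Novax leads: Labs Inc.'s best replies are Low→R1, Med→R3, High→R2; Novax's induced payoffs 1, 16, 1; outcome (R3, Med), payoffs (12, 16).
Novax gets 16 moving first and 18 moving second, so Novax prefers to move second.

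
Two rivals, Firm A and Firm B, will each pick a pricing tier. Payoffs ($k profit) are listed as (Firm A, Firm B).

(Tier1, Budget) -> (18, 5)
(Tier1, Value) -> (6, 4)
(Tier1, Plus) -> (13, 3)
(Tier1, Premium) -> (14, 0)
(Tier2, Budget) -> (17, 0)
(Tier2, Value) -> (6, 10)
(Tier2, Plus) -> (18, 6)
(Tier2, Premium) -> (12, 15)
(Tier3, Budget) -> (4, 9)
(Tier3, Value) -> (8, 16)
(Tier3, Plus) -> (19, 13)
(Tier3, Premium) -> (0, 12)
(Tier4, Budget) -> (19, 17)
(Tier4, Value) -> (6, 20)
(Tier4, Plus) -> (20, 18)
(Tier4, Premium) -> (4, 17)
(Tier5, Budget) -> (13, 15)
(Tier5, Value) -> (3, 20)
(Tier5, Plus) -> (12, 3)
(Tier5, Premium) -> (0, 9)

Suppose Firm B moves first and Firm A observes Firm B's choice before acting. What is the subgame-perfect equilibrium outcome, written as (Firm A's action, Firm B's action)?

Work backward from Firm A's decision.
- Budget → Firm A plays Tier4 (best of 18, 17, 4, 19, 13); Firm B gets 17.
- Value → Firm A plays Tier3 (best of 6, 6, 8, 6, 3); Firm B gets 16.
- Plus → Firm A plays Tier4 (best of 13, 18, 19, 20, 12); Firm B gets 18.
- Premium → Firm A plays Tier1 (best of 14, 12, 0, 4, 0); Firm B gets 0.
Maximizing over 17, 16, 18, 0, Firm B chooses Plus. Subgame-perfect outcome: (Tier4, Plus) with payoffs (20, 18).

(Tier4, Plus)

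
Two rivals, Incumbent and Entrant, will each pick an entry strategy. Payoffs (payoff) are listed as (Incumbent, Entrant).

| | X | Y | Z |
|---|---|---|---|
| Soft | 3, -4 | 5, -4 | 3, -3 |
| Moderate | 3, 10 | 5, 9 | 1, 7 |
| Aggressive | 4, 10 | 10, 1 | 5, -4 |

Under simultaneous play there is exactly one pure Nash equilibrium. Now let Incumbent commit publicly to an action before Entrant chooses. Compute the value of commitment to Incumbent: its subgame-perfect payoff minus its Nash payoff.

0

Solve by backward induction (Incumbent leads).
- Soft → Entrant plays Z (best of -4, -4, -3); Incumbent gets 3.
- Moderate → Entrant plays X (best of 10, 9, 7); Incumbent gets 3.
- Aggressive → Entrant plays X (best of 10, 1, -4); Incumbent gets 4.
Among 3, 3, 4, the best is 4 at Aggressive. Subgame-perfect outcome: (Aggressive, X) with payoffs (4, 10).
Now find the simultaneous Nash equilibrium.
Incumbent's best replies: X→Aggressive; Y→Aggressive; Z→Aggressive.
Entrant's best replies: Soft→Z; Moderate→X; Aggressive→X.
Only (Aggressive, X) has each player best-responding; Nash payoffs (4, 10).
Incumbent's commitment gain: 4 − 4 = 0.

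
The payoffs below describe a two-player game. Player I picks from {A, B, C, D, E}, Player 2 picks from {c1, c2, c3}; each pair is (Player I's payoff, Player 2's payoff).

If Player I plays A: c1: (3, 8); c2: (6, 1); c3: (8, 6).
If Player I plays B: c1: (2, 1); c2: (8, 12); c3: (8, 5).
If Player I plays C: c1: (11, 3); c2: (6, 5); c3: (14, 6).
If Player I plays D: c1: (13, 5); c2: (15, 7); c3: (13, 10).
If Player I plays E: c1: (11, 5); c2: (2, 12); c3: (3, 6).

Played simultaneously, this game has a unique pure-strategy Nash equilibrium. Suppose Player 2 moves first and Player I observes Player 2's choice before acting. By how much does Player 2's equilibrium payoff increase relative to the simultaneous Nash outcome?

1

Work backward from Player I's decision.
- c1: Player I compares 3, 2, 11, 13, 11 and picks D; Player 2 would get 5.
- c2: Player I compares 6, 8, 6, 15, 2 and picks D; Player 2 would get 7.
- c3: Player I compares 8, 8, 14, 13, 3 and picks C; Player 2 would get 6.
Among 5, 7, 6, the best is 7 at c2. Subgame-perfect outcome: (D, c2) with payoffs (15, 7).
For the simultaneous game, intersect best replies.
Player I's best replies: c1→D; c2→D; c3→C.
Player 2's best replies: A→c1; B→c2; C→c3; D→c3; E→c2.
Only (C, c3) has each player best-responding; Nash payoffs (14, 6).
Player 2's commitment gain: 7 − 6 = 1.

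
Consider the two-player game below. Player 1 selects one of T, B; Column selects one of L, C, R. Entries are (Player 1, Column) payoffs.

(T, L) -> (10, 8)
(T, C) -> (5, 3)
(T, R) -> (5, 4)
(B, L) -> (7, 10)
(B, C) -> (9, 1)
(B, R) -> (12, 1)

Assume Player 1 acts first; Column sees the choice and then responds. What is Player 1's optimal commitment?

Solve by backward induction (Player 1 leads).
- T: BR = L, leader payoff 10.
- B: BR = L, leader payoff 7.
Maximizing over 10, 7, Player 1 chooses T. Subgame-perfect outcome: (T, L) with payoffs (10, 8).

T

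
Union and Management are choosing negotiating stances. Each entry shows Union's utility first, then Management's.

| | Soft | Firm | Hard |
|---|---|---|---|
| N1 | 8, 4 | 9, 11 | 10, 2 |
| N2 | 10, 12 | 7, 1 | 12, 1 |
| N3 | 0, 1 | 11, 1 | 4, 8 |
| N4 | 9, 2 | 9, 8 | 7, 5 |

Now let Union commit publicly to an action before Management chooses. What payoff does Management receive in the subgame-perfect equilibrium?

12

Solve by backward induction (Union leads).
- N1 → Management plays Firm (best of 4, 11, 2); Union gets 9.
- N2 → Management plays Soft (best of 12, 1, 1); Union gets 10.
- N3 → Management plays Hard (best of 1, 1, 8); Union gets 4.
- N4 → Management plays Firm (best of 2, 8, 5); Union gets 9.
Among 9, 10, 4, 9, the best is 10 at N2. Subgame-perfect outcome: (N2, Soft) with payoffs (10, 12).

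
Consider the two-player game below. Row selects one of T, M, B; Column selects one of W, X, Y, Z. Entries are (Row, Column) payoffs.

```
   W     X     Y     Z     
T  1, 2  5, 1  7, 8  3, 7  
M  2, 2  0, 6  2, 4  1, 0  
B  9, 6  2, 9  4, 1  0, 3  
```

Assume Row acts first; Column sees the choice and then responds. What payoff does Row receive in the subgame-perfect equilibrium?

7

Backward induction with Row moving first.
- T: BR = Y, leader payoff 7.
- M: BR = X, leader payoff 0.
- B: BR = X, leader payoff 2.
Among 7, 0, 2, the best is 7 at T. Subgame-perfect outcome: (T, Y) with payoffs (7, 8).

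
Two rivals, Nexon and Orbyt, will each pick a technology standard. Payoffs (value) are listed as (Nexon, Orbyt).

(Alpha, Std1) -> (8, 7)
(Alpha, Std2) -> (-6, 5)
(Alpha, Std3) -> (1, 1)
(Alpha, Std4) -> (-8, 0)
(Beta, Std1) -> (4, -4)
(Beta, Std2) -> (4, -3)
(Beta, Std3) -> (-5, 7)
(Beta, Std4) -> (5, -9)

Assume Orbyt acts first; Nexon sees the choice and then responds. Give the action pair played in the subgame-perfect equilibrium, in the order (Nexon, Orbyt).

Nexon best-responds to each possible Orbyt move:
- Std1: Nexon compares 8, 4 and picks Alpha; Orbyt would get 7.
- Std2: Nexon compares -6, 4 and picks Beta; Orbyt would get -3.
- Std3: Nexon compares 1, -5 and picks Alpha; Orbyt would get 1.
- Std4: Nexon compares -8, 5 and picks Beta; Orbyt would get -9.
Maximizing over 7, -3, 1, -9, Orbyt chooses Std1. Subgame-perfect outcome: (Alpha, Std1) with payoffs (8, 7).

(Alpha, Std1)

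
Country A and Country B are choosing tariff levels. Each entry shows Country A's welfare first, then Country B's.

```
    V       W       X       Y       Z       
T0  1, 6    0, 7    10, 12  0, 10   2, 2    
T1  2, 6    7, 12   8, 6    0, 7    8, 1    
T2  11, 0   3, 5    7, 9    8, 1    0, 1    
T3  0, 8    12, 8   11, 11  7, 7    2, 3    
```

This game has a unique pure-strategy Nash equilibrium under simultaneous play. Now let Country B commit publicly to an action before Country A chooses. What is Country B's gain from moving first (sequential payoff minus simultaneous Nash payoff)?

0

Country A best-responds to each possible Country B move:
- V → Country A plays T2 (best of 1, 2, 11, 0); Country B gets 0.
- W → Country A plays T3 (best of 0, 7, 3, 12); Country B gets 8.
- X → Country A plays T3 (best of 10, 8, 7, 11); Country B gets 11.
- Y → Country A plays T2 (best of 0, 0, 8, 7); Country B gets 1.
- Z → Country A plays T1 (best of 2, 8, 0, 2); Country B gets 1.
Country B's induced payoffs are 0, 8, 11, 1, 1, so Country B commits to X. Subgame-perfect outcome: (T3, X) with payoffs (11, 11).
For the simultaneous game, intersect best replies.
Country A's best replies: V→T2; W→T3; X→T3; Y→T2; Z→T1.
Country B's best replies: T0→X; T1→W; T2→X; T3→X.
Only (T3, X) has each player best-responding; Nash payoffs (11, 11).
Country B's commitment gain: 11 − 11 = 0.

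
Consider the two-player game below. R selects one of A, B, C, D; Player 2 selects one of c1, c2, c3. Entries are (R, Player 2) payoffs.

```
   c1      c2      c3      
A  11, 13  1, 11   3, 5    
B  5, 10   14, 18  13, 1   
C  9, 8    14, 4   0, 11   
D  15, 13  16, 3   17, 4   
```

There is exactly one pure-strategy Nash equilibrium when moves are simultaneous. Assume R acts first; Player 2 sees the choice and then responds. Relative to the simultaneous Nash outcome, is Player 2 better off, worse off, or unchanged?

Work backward from Player 2's decision.
- A: BR = c1, leader payoff 11.
- B: BR = c2, leader payoff 14.
- C: BR = c3, leader payoff 0.
- D: BR = c1, leader payoff 15.
Among 11, 14, 0, 15, the best is 15 at D. Subgame-perfect outcome: (D, c1) with payoffs (15, 13).
Under simultaneous play:
R's best replies: c1→D; c2→D; c3→D.
Player 2's best replies: A→c1; B→c2; C→c3; D→c1.
The unique mutual best reply is (D, c1), giving (15, 13).
Player 2 earns 13 sequentially versus 13 at the Nash outcome: unchanged.

unchanged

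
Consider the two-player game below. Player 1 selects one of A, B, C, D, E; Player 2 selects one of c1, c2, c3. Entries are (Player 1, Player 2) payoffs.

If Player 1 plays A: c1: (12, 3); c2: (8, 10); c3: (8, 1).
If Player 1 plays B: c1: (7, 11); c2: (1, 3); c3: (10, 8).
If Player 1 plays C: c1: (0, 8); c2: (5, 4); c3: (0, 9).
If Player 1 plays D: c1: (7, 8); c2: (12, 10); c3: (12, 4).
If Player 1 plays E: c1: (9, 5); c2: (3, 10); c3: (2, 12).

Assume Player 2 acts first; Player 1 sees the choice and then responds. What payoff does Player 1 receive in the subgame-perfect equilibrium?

Work backward from Player 1's decision.
- c1 → Player 1 plays A (best of 12, 7, 0, 7, 9); Player 2 gets 3.
- c2 → Player 1 plays D (best of 8, 1, 5, 12, 3); Player 2 gets 10.
- c3 → Player 1 plays D (best of 8, 10, 0, 12, 2); Player 2 gets 4.
Player 2's induced payoffs are 3, 10, 4, so Player 2 commits to c2. Subgame-perfect outcome: (D, c2) with payoffs (12, 10).

12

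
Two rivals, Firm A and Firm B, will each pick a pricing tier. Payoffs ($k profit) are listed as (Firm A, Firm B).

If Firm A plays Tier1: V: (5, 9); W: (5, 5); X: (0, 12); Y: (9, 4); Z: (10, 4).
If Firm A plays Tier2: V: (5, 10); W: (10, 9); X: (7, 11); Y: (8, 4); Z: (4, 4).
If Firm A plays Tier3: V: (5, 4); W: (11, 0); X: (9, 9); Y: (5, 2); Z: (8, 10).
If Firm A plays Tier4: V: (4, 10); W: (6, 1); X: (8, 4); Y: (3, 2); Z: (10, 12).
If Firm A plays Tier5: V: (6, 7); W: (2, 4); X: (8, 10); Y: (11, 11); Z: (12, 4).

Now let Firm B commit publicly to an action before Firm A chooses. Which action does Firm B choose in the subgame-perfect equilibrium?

Y

Firm A best-responds to each possible Firm B move:
- V: BR = Tier5, leader payoff 7.
- W: BR = Tier3, leader payoff 0.
- X: BR = Tier3, leader payoff 9.
- Y: BR = Tier5, leader payoff 11.
- Z: BR = Tier5, leader payoff 4.
Firm B's induced payoffs are 7, 0, 9, 11, 4, so Firm B commits to Y. Subgame-perfect outcome: (Tier5, Y) with payoffs (11, 11).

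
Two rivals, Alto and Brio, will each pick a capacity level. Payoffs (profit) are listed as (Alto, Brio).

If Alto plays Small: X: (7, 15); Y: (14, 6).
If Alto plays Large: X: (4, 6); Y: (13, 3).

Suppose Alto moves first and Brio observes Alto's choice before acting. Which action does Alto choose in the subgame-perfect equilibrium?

Backward induction with Alto moving first.
- Small → Brio plays X (best of 15, 6); Alto gets 7.
- Large → Brio plays X (best of 6, 3); Alto gets 4.
Among 7, 4, the best is 7 at Small. Subgame-perfect outcome: (Small, X) with payoffs (7, 15).

Small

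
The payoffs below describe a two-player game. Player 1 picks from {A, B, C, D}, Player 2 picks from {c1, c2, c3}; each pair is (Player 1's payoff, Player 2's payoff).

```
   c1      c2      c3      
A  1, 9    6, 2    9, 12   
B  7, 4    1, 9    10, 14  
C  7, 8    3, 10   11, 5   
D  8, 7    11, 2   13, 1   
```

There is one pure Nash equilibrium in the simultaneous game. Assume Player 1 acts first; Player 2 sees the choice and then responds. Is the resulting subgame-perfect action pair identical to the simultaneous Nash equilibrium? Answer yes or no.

Work backward from Player 2's decision.
- A → Player 2 plays c3 (best of 9, 2, 12); Player 1 gets 9.
- B → Player 2 plays c3 (best of 4, 9, 14); Player 1 gets 10.
- C → Player 2 plays c2 (best of 8, 10, 5); Player 1 gets 3.
- D → Player 2 plays c1 (best of 7, 2, 1); Player 1 gets 8.
Maximizing over 9, 10, 3, 8, Player 1 chooses B. Subgame-perfect outcome: (B, c3) with payoffs (10, 14).
Under simultaneous play:
Player 1's best replies: c1→D; c2→D; c3→D.
Player 2's best replies: A→c3; B→c3; C→c2; D→c1.
The unique mutual best reply is (D, c1), giving (8, 7).
Sequential outcome (B, c3) differs from the Nash profile (D, c1).

no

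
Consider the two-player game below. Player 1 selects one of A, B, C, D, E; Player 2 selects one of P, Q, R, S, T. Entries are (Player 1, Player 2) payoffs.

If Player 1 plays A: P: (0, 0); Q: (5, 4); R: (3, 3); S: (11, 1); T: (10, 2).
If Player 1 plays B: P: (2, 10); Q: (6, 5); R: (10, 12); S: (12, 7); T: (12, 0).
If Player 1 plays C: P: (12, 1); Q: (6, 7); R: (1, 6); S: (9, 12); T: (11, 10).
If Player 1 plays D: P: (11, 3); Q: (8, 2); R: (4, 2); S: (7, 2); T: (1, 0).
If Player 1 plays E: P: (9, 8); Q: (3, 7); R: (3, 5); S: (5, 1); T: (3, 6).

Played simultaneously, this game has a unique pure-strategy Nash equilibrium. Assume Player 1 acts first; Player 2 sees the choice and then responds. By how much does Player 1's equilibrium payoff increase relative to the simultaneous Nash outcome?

Player 2 best-responds to each possible Player 1 move:
- A: BR = Q, leader payoff 5.
- B: BR = R, leader payoff 10.
- C: BR = S, leader payoff 9.
- D: BR = P, leader payoff 11.
- E: BR = P, leader payoff 9.
Player 1's induced payoffs are 5, 10, 9, 11, 9, so Player 1 commits to D. Subgame-perfect outcome: (D, P) with payoffs (11, 3).
Now find the simultaneous Nash equilibrium.
Player 1's best replies: P→C; Q→D; R→B; S→B; T→B.
Player 2's best replies: A→Q; B→R; C→S; D→P; E→P.
Only (B, R) has each player best-responding; Nash payoffs (10, 12).
Player 1's commitment gain: 11 − 10 = 1.

1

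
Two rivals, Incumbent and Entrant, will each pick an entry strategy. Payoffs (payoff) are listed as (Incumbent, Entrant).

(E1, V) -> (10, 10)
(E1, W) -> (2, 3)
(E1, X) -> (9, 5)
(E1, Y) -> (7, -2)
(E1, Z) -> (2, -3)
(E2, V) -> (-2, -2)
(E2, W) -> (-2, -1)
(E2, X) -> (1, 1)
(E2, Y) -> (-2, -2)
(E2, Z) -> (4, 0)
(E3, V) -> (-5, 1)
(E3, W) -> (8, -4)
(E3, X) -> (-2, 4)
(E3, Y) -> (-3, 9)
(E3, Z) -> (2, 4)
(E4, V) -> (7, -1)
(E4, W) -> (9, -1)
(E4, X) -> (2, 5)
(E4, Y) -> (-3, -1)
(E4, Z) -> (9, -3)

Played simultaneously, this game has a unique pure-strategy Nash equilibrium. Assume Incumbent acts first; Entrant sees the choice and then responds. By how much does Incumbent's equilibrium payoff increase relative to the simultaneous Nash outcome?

Work backward from Entrant's decision.
- E1: Entrant compares 10, 3, 5, -2, -3 and picks V; Incumbent would get 10.
- E2: Entrant compares -2, -1, 1, -2, 0 and picks X; Incumbent would get 1.
- E3: Entrant compares 1, -4, 4, 9, 4 and picks Y; Incumbent would get -3.
- E4: Entrant compares -1, -1, 5, -1, -3 and picks X; Incumbent would get 2.
Incumbent's induced payoffs are 10, 1, -3, 2, so Incumbent commits to E1. Subgame-perfect outcome: (E1, V) with payoffs (10, 10).
Under simultaneous play:
Incumbent's best replies: V→E1; W→E4; X→E1; Y→E1; Z→E4.
Entrant's best replies: E1→V; E2→X; E3→Y; E4→X.
Only (E1, V) has each player best-responding; Nash payoffs (10, 10).
Incumbent's commitment gain: 10 − 10 = 0.

0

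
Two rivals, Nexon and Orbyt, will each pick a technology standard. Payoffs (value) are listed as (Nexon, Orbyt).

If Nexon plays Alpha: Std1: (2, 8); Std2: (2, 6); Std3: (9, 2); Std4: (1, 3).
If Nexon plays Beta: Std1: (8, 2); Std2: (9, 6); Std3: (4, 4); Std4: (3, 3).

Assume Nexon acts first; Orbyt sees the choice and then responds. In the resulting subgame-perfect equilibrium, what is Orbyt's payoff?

Orbyt best-responds to each possible Nexon move:
- Alpha: Orbyt compares 8, 6, 2, 3 and picks Std1; Nexon would get 2.
- Beta: Orbyt compares 2, 6, 4, 3 and picks Std2; Nexon would get 9.
Among 2, 9, the best is 9 at Beta. Subgame-perfect outcome: (Beta, Std2) with payoffs (9, 6).

6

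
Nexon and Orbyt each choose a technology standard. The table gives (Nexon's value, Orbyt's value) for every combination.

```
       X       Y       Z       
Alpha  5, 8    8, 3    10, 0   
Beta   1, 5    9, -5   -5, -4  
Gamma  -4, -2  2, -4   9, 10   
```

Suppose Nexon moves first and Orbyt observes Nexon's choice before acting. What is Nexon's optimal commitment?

Work backward from Orbyt's decision.
- Alpha: Orbyt compares 8, 3, 0 and picks X; Nexon would get 5.
- Beta: Orbyt compares 5, -5, -4 and picks X; Nexon would get 1.
- Gamma: Orbyt compares -2, -4, 10 and picks Z; Nexon would get 9.
Maximizing over 5, 1, 9, Nexon chooses Gamma. Subgame-perfect outcome: (Gamma, Z) with payoffs (9, 10).

Gamma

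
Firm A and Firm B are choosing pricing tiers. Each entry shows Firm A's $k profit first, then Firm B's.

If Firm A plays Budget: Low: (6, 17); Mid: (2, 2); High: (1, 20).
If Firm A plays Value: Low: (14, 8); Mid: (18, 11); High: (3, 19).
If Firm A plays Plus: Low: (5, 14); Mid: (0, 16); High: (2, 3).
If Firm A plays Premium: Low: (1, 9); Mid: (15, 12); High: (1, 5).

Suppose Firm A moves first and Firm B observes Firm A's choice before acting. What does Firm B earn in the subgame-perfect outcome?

Solve by backward induction (Firm A leads).
- Budget: BR = High, leader payoff 1.
- Value: BR = High, leader payoff 3.
- Plus: BR = Mid, leader payoff 0.
- Premium: BR = Mid, leader payoff 15.
Maximizing over 1, 3, 0, 15, Firm A chooses Premium. Subgame-perfect outcome: (Premium, Mid) with payoffs (15, 12).

12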